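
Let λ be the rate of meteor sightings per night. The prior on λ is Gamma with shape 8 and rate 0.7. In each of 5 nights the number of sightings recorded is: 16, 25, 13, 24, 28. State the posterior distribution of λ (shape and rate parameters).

Posterior: Gamma(shape=114, rate=5.7)

Total count ∑xᵢ = 106 over n = 5 nights.
Gamma is conjugate to the Poisson likelihood: posterior is Gamma(shape = 8+106 = 114, rate = 0.7+5 = 5.7).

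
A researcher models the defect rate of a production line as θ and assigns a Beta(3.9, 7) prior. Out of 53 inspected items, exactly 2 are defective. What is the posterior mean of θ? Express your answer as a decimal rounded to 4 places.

The binomial likelihood is conjugate to the Beta prior: with 2 successes and 51 failures, the posterior is Beta(3.9+2, 7+51) = Beta(5.9, 58).
Posterior mean = α/(α+β) = 5.9/63.9 = 0.0923.

Posterior mean ≈ 0.0923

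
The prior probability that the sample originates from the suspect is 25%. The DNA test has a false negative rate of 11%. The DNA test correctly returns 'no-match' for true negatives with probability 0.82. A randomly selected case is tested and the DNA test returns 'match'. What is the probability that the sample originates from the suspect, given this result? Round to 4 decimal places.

P(H | E) ≈ 0.6224

Write H for 'the sample originates from the suspect'. Prior odds H:¬H = 0.25/0.75 = 0.33333. For the 'match' outcome, the likelihood ratio is 0.89/0.18 = 4.9444.
Posterior odds = 0.33333 × 4.9444 = 1.6481, so P(H|E) = 1.6481/(1+1.6481) = 0.6224.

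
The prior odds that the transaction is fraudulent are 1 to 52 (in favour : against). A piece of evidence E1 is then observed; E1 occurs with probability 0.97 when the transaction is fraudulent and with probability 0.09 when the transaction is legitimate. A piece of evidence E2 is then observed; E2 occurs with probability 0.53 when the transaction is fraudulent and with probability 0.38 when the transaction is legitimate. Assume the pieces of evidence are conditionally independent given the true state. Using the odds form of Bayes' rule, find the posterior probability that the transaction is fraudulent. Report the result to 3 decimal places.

Posterior probability ≈ 0.224

Prior odds = 1/52 = 0.019231.
Likelihood ratio for E1 = 0.97/0.09 = 10.778.
Likelihood ratio for E2 = 0.53/0.38 = 1.3947.
Posterior odds = prior odds × LR₁ × LR₂ = 0.28908.
Posterior probability = odds/(1+odds) = 0.28908/1.2891 = 0.224.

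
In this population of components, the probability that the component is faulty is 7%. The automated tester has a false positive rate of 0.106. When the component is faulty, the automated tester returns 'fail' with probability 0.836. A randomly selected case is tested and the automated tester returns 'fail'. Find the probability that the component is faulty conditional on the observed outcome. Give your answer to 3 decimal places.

Let H be the event that the component is faulty. P(H) = 0.07, so P(¬H) = 0.93. With E the 'fail' result, P(E|H) = 0.836 and P(E|¬H) = 0.106.
P(E) = 0.836·0.07 + 0.106·0.93 = 0.058520 + 0.098580 = 0.15710.
By Bayes' theorem, P(H|E) = 0.058520 / 0.15710 = 0.373.

P(H | E) ≈ 0.373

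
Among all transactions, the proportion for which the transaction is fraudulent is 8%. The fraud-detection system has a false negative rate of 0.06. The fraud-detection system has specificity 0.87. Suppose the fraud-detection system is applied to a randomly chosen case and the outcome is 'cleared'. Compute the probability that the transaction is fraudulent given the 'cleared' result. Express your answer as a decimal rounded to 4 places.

P(H | E) ≈ 0.0060

Let H be the event that the transaction is fraudulent. P(H) = 0.08, so P(¬H) = 0.92. With E the 'cleared' result, P(E|H) = 0.06 and P(E|¬H) = 0.87.
P(E) = 0.06·0.08 + 0.87·0.92 = 0.0048000 + 0.80040 = 0.80520.
By Bayes' theorem, P(H|E) = 0.0048000 / 0.80520 = 0.0060.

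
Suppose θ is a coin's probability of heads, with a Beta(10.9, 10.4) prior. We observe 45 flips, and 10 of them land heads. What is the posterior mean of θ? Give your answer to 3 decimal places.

Posterior mean ≈ 0.315

The binomial likelihood is conjugate to the Beta prior: with 10 successes and 35 failures, the posterior is Beta(10.9+10, 10.4+35) = Beta(20.9, 45.4).
E[θ | data] = 20.9/(20.9+45.4) = 0.315.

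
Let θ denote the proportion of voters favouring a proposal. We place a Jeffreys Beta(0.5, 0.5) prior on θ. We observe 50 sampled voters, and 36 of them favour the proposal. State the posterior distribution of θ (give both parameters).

Posterior: Beta(36.5, 14.5)

Observing 36 successes and 14 failures updates Beta(0.5, 0.5) by adding the success and failure counts to the two shape parameters: α = 0.5+36 = 36.5, β = 0.5+14 = 14.5.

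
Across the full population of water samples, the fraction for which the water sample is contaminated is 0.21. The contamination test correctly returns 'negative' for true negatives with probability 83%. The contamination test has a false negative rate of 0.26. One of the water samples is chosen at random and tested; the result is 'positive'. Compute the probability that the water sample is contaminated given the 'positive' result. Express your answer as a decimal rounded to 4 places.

Let H be the event that the water sample is contaminated. P(H) = 0.21, so P(¬H) = 0.79. With E the 'positive' result, P(E|H) = 0.74 and P(E|¬H) = 0.17.
P(E) = 0.74·0.21 + 0.17·0.79 = 0.15540 + 0.13430 = 0.28970.
By Bayes' theorem, P(H|E) = 0.15540 / 0.28970 = 0.5364.

P(H | E) ≈ 0.5364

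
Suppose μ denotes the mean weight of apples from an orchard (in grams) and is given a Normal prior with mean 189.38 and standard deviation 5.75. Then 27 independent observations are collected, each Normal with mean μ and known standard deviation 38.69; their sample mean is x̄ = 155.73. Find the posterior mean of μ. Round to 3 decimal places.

Prior precision 1/τ₀² = 1/5.75² = 0.0302457; data precision n/σ² = 27/38.69² = 0.0180371.
Posterior precision = 0.0302457 + 0.0180371 = 0.0482828.
Posterior mean = (0.0302457·189.38 + 0.0180371·155.73) / 0.0482828 = 176.809.

Posterior mean ≈ 176.809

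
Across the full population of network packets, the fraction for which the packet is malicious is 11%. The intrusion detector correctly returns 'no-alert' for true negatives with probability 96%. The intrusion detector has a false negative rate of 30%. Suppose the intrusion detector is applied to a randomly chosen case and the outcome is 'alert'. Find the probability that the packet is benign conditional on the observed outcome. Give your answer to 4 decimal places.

P(¬H | E) ≈ 0.3162

Let H be the event that the packet is malicious. P(H) = 0.11, so P(¬H) = 0.89. With E the 'alert' result, P(E|H) = 0.7 and P(E|¬H) = 0.04.
P(E) = 0.7·0.11 + 0.04·0.89 = 0.077000 + 0.035600 = 0.11260.
By Bayes' theorem, P(H|E) = 0.077000 / 0.11260 = 0.6838. Hence P(¬H|E) = 1 − 0.6838 = 0.3162.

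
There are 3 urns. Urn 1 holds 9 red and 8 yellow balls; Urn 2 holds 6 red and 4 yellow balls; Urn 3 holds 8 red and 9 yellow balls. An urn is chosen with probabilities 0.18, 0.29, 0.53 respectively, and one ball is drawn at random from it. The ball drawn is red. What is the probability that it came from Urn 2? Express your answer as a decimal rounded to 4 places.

Posterior probability ≈ 0.3355

Tabulate prior·likelihood by source: [1] prior 0.18, lik 0.5294, product 0.09529; [2] prior 0.29, lik 0.6, product 0.1740; [3] prior 0.53, lik 0.4706, product 0.2494.
Normalizing constant = 0.51871; the posterior for Urn 2 is its product over the sum, 0.1740/0.51871 = 0.3355.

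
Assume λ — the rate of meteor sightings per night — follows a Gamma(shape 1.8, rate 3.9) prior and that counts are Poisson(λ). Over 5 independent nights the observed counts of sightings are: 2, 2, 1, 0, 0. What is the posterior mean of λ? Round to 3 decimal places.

The Poisson likelihood adds the total count to the shape and the number of exposure periods to the rate. Here ∑xᵢ = 5 and n = 5, so shape 1.8→6.8 and rate 3.9→8.9.
E[λ | data] = 6.8/8.9 = 0.764.

Posterior mean ≈ 0.764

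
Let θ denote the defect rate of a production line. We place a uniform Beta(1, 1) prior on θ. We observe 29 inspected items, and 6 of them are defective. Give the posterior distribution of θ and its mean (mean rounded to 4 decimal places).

Posterior: Beta(7, 24); mean ≈ 0.2258

The binomial likelihood is conjugate to the Beta prior: with 6 successes and 23 failures, the posterior is Beta(1+6, 1+23) = Beta(7, 24).
Posterior mean = α/(α+β) = 7/31 = 0.2258.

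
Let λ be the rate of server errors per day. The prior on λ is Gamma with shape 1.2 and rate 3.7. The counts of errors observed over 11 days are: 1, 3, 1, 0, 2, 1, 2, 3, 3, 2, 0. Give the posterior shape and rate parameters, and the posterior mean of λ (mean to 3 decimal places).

Posterior: Gamma(shape=19.2, rate=14.7); mean ≈ 1.306

Total count ∑xᵢ = 18 over n = 11 days.
Gamma is conjugate to the Poisson likelihood: posterior is Gamma(shape = 1.2+18 = 19.2, rate = 3.7+11 = 14.7).
Posterior mean = shape/rate = 19.2/14.7 = 1.306.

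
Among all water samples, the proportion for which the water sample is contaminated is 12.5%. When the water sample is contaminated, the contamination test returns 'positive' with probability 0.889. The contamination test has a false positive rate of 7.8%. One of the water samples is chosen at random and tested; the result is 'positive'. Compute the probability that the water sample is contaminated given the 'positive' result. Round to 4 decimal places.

P(H | E) ≈ 0.6195

Let H be the event that the water sample is contaminated. P(H) = 0.125, so P(¬H) = 0.875. With E the 'positive' result, P(E|H) = 0.889 and P(E|¬H) = 0.078.
P(E) = 0.889·0.125 + 0.078·0.875 = 0.11113 + 0.068250 = 0.17938.
By Bayes' theorem, P(H|E) = 0.11113 / 0.17938 = 0.6195.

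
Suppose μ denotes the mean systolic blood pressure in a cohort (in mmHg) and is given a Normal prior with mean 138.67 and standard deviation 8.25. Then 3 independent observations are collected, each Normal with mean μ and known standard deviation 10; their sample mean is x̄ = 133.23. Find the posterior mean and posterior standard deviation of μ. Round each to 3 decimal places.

With known σ, the Normal prior is conjugate. Weight on the data is w = (n/σ²)/(n/σ² + 1/τ₀²) = 0.0300000/(0.0300000+0.0146924) = 0.67126.
Posterior mean = w·x̄ + (1−w)·μ₀ = 0.67126·133.23 + 0.32874·138.67 = 135.018. Posterior variance = 1/(0.0300000+0.0146924) = 22.3752, so SD = 4.730.

Posterior mean ≈ 135.018; posterior SD ≈ 4.730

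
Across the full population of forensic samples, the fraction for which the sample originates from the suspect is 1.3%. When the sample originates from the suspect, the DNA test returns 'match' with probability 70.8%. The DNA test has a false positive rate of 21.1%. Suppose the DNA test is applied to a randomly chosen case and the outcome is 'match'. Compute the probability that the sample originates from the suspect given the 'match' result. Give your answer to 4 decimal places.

Write H for 'the sample originates from the suspect'. Prior odds H:¬H = 0.013/0.987 = 0.013171. For the 'match' outcome, the likelihood ratio is 0.708/0.211 = 3.3555.
Posterior odds = 0.013171 × 3.3555 = 0.044195, so P(H|E) = 0.044195/(1+0.044195) = 0.0423.

P(H | E) ≈ 0.0423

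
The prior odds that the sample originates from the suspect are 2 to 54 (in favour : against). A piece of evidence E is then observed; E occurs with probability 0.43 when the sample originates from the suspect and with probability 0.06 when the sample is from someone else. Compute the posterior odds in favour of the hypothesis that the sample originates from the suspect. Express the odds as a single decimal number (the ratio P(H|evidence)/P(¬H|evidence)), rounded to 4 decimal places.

Posterior odds ≈ 0.2654

Prior odds = 2/54 = 0.037037.
Likelihood ratio for E = 0.43/0.06 = 7.1667.
Posterior odds = prior odds × LR = 0.26543.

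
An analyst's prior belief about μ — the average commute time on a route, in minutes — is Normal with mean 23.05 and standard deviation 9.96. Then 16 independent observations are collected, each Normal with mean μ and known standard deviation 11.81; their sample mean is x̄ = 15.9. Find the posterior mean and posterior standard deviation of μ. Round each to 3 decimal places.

Prior precision 1/τ₀² = 1/9.96² = 0.0100805; data precision n/σ² = 16/11.81² = 0.114715.
Posterior precision = 0.0100805 + 0.114715 = 0.124795, giving posterior SD = 1/√0.124795 = 2.831.
Posterior mean = (0.0100805·23.05 + 0.114715·15.9) / 0.124795 = 16.478.

Posterior mean ≈ 16.478; posterior SD ≈ 2.831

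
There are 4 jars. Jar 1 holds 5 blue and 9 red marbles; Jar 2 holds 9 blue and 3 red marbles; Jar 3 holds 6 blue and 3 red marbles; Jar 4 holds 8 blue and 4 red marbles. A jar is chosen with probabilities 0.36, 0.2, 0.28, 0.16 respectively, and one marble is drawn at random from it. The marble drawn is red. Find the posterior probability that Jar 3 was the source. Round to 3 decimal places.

P(red|Jar 1) = 0.6429; P(red|Jar 2) = 0.25; P(red|Jar 3) = 0.3333; P(red|Jar 4) = 0.3333.
Prior × likelihood for each source: 0.36·0.6429=0.2314, 0.2·0.25=0.05000, 0.28·0.3333=0.09333, 0.16·0.3333=0.05333. Summing gives P(red) = 0.42810.
P(Jar 3 | red) = 0.09333 / 0.42810 = 0.218.

Posterior probability ≈ 0.218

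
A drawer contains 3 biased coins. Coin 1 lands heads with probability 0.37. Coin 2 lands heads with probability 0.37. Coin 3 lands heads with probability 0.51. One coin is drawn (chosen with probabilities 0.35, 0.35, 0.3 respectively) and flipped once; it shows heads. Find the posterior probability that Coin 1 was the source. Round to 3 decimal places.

Posterior probability ≈ 0.314

P(heads|C1) = 0.37; P(heads|C2) = 0.37; P(heads|C3) = 0.51.
Prior × likelihood for each source: 0.35·0.37=0.1295, 0.35·0.37=0.1295, 0.3·0.51=0.1530. Summing gives P(heads) = 0.41200.
P(Coin 1 | heads) = 0.1295 / 0.41200 = 0.314.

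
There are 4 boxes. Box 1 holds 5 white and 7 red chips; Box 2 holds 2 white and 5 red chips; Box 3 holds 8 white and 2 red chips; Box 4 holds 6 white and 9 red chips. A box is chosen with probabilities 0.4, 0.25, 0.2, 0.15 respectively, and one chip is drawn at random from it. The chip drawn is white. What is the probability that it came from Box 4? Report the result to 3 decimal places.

Posterior probability ≈ 0.131

P(white|Box 1) = 0.4167; P(white|Box 2) = 0.2857; P(white|Box 3) = 0.8; P(white|Box 4) = 0.4.
Prior × likelihood for each source: 0.4·0.4167=0.1667, 0.25·0.2857=0.07143, 0.2·0.8=0.1600, 0.15·0.4=0.06000. Summing gives P(white) = 0.45810.
P(Box 4 | white) = 0.06000 / 0.45810 = 0.131.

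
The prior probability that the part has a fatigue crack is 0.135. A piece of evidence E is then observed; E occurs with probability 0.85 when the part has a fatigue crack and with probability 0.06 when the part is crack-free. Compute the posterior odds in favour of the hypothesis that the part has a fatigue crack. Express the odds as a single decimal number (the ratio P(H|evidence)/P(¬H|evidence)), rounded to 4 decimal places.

Prior odds = 0.135/(1−0.135) = 0.15607.
Likelihood ratio for E = 0.85/0.06 = 14.167.
Posterior odds = prior odds × LR = 2.2110.

Posterior odds ≈ 2.2110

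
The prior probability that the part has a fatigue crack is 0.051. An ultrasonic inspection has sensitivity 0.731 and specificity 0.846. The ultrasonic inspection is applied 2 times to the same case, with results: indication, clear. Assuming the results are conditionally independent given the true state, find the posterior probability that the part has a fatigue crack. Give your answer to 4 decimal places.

Let H be the event that the part has a fatigue crack; start with P(H) = 0.051. P('indication'|H) = 0.731, P('indication'|¬H) = 0.154.
Update on result 1 ('indication'): P(H) ← 0.731·0.0510 / (0.731·0.0510 + 0.154·0.9490) = 0.037281/0.18343 = 0.2032.
Update on result 2 ('clear'): P(H) ← 0.269·0.2032 / (0.269·0.2032 + 0.846·0.7968) = 0.054673/0.72873 = 0.0750.

Posterior P(H) ≈ 0.0750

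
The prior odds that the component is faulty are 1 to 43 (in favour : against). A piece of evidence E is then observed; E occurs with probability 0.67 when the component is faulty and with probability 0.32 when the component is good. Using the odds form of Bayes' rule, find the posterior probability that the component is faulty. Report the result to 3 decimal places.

Posterior probability ≈ 0.046

Prior odds = 1/43 = 0.023256.
Likelihood ratio for E = 0.67/0.32 = 2.0938.
Posterior odds = prior odds × LR = 0.048692.
Posterior probability = odds/(1+odds) = 0.048692/1.0487 = 0.046.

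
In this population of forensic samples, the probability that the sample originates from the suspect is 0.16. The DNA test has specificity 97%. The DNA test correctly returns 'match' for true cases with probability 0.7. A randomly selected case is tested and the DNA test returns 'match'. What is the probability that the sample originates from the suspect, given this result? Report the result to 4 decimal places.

P(H | E) ≈ 0.8163

Write H for 'the sample originates from the suspect'. Prior odds H:¬H = 0.16/0.84 = 0.19048. For the 'match' outcome, the likelihood ratio is 0.7/0.03 = 23.333.
Posterior odds = 0.19048 × 23.333 = 4.4444, so P(H|E) = 4.4444/(1+4.4444) = 0.8163.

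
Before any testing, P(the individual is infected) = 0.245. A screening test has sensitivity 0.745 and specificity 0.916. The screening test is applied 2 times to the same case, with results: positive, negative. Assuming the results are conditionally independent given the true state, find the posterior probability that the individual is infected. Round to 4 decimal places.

Posterior P(H) ≈ 0.4448

With H the event that the individual is infected, the joint likelihood of the observed sequence is P(data|H) = 0.745·0.255 = 0.18998 and P(data|¬H) = 0.084·0.916 = 0.076944.
Bayes: P(H|data) = 0.245·0.18998 / (0.245·0.18998 + 0.755·0.076944) = 0.046544/0.10464 = 0.4448.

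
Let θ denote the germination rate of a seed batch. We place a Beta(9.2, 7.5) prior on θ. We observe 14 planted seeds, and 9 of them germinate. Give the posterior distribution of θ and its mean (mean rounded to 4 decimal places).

The binomial likelihood is conjugate to the Beta prior: with 9 successes and 5 failures, the posterior is Beta(9.2+9, 7.5+5) = Beta(18.2, 12.5).
Posterior mean = α/(α+β) = 18.2/30.7 = 0.5928.

Posterior: Beta(18.2, 12.5); mean ≈ 0.5928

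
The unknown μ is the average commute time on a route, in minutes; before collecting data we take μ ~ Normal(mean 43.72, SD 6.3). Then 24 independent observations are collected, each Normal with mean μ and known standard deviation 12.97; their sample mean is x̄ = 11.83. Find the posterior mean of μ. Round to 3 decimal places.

Prior precision 1/τ₀² = 1/6.3² = 0.0251953; data precision n/σ² = 24/12.97² = 0.142670.
Posterior precision = 0.0251953 + 0.142670 = 0.167865.
Posterior mean = (0.0251953·43.72 + 0.142670·11.83) / 0.167865 = 16.616.

Posterior mean ≈ 16.616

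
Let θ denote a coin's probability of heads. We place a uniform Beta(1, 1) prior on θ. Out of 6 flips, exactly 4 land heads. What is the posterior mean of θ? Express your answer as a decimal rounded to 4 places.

Observing 4 successes and 2 failures updates Beta(1, 1) by adding the success and failure counts to the two shape parameters: α = 1+4 = 5, β = 1+2 = 3.
E[θ | data] = 5/(5+3) = 0.6250.

Posterior mean ≈ 0.6250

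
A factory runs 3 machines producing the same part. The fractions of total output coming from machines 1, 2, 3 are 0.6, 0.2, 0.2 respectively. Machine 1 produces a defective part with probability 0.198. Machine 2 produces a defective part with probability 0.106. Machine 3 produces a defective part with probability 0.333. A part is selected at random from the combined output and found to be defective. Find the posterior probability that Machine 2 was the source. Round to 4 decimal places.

P(defective|M1) = 0.198; P(defective|M2) = 0.106; P(defective|M3) = 0.333.
Prior × likelihood for each source: 0.6·0.198=0.1188, 0.2·0.106=0.02120, 0.2·0.333=0.06660. Summing gives P(defective) = 0.20660.
P(Machine 2 | defective) = 0.02120 / 0.20660 = 0.1026.

Posterior probability ≈ 0.1026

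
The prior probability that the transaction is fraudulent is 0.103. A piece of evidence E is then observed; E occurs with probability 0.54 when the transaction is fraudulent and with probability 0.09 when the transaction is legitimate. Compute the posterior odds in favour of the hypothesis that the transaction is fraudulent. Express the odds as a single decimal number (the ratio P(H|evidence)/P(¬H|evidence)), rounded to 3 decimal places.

Prior odds = 0.103/(1−0.103) = 0.11483.
Likelihood ratio for E = 0.54/0.09 = 6.0000.
Posterior odds = prior odds × LR = 0.68896.

Posterior odds ≈ 0.689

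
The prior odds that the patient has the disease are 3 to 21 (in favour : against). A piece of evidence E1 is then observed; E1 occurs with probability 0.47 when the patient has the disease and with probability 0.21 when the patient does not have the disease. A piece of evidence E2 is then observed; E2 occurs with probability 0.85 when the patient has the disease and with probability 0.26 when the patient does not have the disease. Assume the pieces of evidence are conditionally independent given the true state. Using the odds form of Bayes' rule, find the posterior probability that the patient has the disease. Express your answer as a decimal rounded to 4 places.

Prior odds = 3/21 = 0.14286. In log-odds, ln(0.14286) = -1.9459.
Add log likelihood ratios: ln(2.2381) + ln(3.2692) = 1.9902.
Posterior log-odds = 0.044270, so posterior odds = exp(0.044270) = 1.0453. Converting, P(H|E) = 1.0453/2.0453 = 0.5111.

Posterior probability ≈ 0.5111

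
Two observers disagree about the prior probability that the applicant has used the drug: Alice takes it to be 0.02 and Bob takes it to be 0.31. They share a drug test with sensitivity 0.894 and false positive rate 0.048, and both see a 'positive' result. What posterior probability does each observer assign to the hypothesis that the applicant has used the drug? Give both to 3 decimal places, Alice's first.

Alice: 0.275; Bob: 0.893

P('+'|H) = 0.894, P('+'|¬H) = 0.048.
Alice: numerator 0.894·0.02 = 0.017880; evidence = 0.017880+0.048·0.98 = 0.064920; posterior = 0.275.
Bob: numerator 0.894·0.31 = 0.27714; evidence = 0.27714+0.048·0.69 = 0.31026; posterior = 0.893.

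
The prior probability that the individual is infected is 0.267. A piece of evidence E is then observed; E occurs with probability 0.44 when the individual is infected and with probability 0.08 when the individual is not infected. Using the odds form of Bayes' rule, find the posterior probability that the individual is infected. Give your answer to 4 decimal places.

Prior odds = 0.267/(1−0.267) = 0.36426. In log-odds, ln(0.36426) = -1.0099.
Add log likelihood ratio: ln(5.5000) = 1.7047.
Posterior log-odds = 0.69485, so posterior odds = exp(0.69485) = 2.0034. Converting, P(H|E) = 2.0034/3.0034 = 0.6670.

Posterior probability ≈ 0.6670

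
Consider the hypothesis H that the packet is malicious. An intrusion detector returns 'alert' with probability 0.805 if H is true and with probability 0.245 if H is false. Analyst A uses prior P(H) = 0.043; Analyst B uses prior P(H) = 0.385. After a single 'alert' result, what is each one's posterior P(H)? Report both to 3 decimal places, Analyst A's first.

P('+'|H) = 0.805, P('+'|¬H) = 0.245.
Analyst A: numerator 0.805·0.043 = 0.034615; evidence = 0.034615+0.245·0.957 = 0.26908; posterior = 0.129.
Analyst B: numerator 0.805·0.385 = 0.30993; evidence = 0.30993+0.245·0.615 = 0.46060; posterior = 0.673.

Analyst A: 0.129; Analyst B: 0.673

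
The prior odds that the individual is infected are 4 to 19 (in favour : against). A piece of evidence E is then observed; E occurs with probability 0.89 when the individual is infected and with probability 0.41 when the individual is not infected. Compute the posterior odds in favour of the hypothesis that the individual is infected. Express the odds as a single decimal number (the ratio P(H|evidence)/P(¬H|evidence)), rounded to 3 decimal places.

Prior odds = 4/19 = 0.21053. In log-odds, ln(0.21053) = -1.5581.
Add log likelihood ratio: ln(2.1707) = 0.77506.
Posterior log-odds = -0.78308, so posterior odds = exp(-0.78308) = 0.45700.

Posterior odds ≈ 0.457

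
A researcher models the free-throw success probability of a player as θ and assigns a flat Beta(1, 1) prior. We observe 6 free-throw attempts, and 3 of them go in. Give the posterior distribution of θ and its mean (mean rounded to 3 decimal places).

The binomial likelihood is conjugate to the Beta prior: with 3 successes and 3 failures, the posterior is Beta(1+3, 1+3) = Beta(4, 4).
E[θ | data] = 4/(4+4) = 0.500.

Posterior: Beta(4, 4); mean ≈ 0.500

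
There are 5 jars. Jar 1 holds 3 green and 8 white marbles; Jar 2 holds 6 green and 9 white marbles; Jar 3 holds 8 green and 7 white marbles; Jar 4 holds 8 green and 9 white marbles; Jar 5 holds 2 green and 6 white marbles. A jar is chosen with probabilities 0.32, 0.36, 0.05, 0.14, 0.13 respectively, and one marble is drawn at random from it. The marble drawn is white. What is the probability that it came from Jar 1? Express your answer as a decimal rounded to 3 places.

Posterior probability ≈ 0.362

P(white|Jar 1) = 0.7273; P(white|Jar 2) = 0.6; P(white|Jar 3) = 0.4667; P(white|Jar 4) = 0.5294; P(white|Jar 5) = 0.75.
Prior × likelihood for each source: 0.32·0.7273=0.2327, 0.36·0.6=0.2160, 0.05·0.4667=0.02333, 0.14·0.5294=0.07412, 0.13·0.75=0.09750. Summing gives P(white) = 0.64368.
P(Jar 1 | white) = 0.2327 / 0.64368 = 0.362.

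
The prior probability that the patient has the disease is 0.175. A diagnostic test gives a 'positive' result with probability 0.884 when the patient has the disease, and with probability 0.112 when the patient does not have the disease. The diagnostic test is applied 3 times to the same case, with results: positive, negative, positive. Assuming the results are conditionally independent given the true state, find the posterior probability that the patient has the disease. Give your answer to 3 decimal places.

With H the event that the patient has the disease, the joint likelihood of the observed sequence is P(data|H) = 0.884·0.116·0.884 = 0.090649 and P(data|¬H) = 0.112·0.888·0.112 = 0.011139.
Bayes: P(H|data) = 0.175·0.090649 / (0.175·0.090649 + 0.825·0.011139) = 0.015864/0.025053 = 0.6332.

Posterior P(H) ≈ 0.633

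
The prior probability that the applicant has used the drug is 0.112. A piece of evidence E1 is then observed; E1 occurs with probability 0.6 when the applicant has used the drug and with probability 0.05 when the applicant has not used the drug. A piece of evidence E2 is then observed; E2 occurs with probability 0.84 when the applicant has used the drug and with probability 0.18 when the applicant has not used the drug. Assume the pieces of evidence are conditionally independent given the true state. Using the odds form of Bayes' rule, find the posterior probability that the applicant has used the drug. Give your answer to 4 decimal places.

Posterior probability ≈ 0.8760

Prior odds = 0.112/(1−0.112) = 0.12613.
Likelihood ratio for E1 = 0.6/0.05 = 12.000.
Likelihood ratio for E2 = 0.84/0.18 = 4.6667.
Posterior odds = prior odds × LR₁ × LR₂ = 7.0631.
Posterior probability = odds/(1+odds) = 7.0631/8.0631 = 0.8760.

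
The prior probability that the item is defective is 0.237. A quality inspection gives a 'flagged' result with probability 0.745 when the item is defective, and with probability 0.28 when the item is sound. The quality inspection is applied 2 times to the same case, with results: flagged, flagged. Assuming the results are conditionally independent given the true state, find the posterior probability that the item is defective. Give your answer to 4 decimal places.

With H the event that the item is defective, the joint likelihood of the observed sequence is P(data|H) = 0.745·0.745 = 0.55502 and P(data|¬H) = 0.28·0.28 = 0.078400.
Bayes: P(H|data) = 0.237·0.55502 / (0.237·0.55502 + 0.763·0.078400) = 0.13154/0.19136 = 0.6874.

Posterior P(H) ≈ 0.6874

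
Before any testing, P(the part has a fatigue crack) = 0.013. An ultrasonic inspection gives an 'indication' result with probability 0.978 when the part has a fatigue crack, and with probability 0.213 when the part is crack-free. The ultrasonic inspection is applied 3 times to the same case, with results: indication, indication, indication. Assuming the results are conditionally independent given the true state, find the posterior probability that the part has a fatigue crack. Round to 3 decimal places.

Let H be the event that the part has a fatigue crack; start with P(H) = 0.013. P('indication'|H) = 0.978, P('indication'|¬H) = 0.213.
Update on result 1 ('indication'): P(H) ← 0.978·0.0130 / (0.978·0.0130 + 0.213·0.9870) = 0.012714/0.22295 = 0.0570.
Update on result 2 ('indication'): P(H) ← 0.978·0.0570 / (0.978·0.0570 + 0.213·0.9430) = 0.055773/0.25663 = 0.2173.
Update on result 3 ('indication'): P(H) ← 0.978·0.2173 / (0.978·0.2173 + 0.213·0.7827) = 0.21255/0.37926 = 0.5604.

Posterior P(H) ≈ 0.560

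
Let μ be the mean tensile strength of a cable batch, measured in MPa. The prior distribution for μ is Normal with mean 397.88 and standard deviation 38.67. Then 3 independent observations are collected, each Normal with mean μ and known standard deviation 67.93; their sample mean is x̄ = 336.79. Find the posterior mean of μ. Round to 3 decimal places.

Prior precision 1/τ₀² = 1/38.67² = 0.00066873; data precision n/σ² = 3/67.93² = 0.00065013.
Posterior precision = 0.00066873 + 0.00065013 = 0.00131886.
Posterior mean = (0.00066873·397.88 + 0.00065013·336.79) / 0.00131886 = 367.766.

Posterior mean ≈ 367.766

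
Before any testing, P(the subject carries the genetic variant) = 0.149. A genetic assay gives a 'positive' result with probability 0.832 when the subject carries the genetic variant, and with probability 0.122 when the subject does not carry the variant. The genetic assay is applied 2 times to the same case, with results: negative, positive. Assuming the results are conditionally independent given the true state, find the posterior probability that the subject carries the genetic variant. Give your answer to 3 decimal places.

Let H be the event that the subject carries the genetic variant; start with P(H) = 0.149. P('positive'|H) = 0.832, P('positive'|¬H) = 0.122.
Update on result 1 ('negative'): P(H) ← 0.168·0.1490 / (0.168·0.1490 + 0.878·0.8510) = 0.025032/0.77221 = 0.0324.
Update on result 2 ('positive'): P(H) ← 0.832·0.0324 / (0.832·0.0324 + 0.122·0.9676) = 0.026970/0.14502 = 0.1860.

Posterior P(H) ≈ 0.186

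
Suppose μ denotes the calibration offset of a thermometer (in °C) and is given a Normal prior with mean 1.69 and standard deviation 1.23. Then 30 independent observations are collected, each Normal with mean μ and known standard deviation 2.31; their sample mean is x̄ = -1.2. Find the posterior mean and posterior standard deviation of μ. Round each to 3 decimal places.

Prior precision 1/τ₀² = 1/1.23² = 0.660982; data precision n/σ² = 30/2.31² = 5.62208.
Posterior precision = 0.660982 + 5.62208 = 6.28307, giving posterior SD = 1/√6.28307 = 0.399.
Posterior mean = (0.660982·1.69 + 5.62208·-1.2) / 6.28307 = -0.896.

Posterior mean ≈ -0.896; posterior SD ≈ 0.399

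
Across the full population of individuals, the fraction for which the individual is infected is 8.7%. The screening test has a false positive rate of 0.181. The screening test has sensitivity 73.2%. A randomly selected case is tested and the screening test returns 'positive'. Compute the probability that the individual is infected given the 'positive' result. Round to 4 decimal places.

Let H be the event that the individual is infected. P(H) = 0.087, so P(¬H) = 0.913. With E the 'positive' result, P(E|H) = 0.732 and P(E|¬H) = 0.181.
P(E) = 0.732·0.087 + 0.181·0.913 = 0.063684 + 0.16525 = 0.22894.
By Bayes' theorem, P(H|E) = 0.063684 / 0.22894 = 0.2782.

P(H | E) ≈ 0.2782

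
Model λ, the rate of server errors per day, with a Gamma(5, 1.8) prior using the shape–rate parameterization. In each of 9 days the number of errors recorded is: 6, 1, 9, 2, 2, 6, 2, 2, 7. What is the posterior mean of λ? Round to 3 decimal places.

Total count ∑xᵢ = 37 over n = 9 days.
Gamma is conjugate to the Poisson likelihood: posterior is Gamma(shape = 5+37 = 42, rate = 1.8+9 = 10.8).
E[λ | data] = 42/10.8 = 3.889.

Posterior mean ≈ 3.889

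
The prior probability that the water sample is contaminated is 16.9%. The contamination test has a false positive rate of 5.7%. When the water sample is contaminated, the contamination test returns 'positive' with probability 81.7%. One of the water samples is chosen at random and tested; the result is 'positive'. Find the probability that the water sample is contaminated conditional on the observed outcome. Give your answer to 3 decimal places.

Write H for 'the water sample is contaminated'. Prior odds H:¬H = 0.169/0.831 = 0.20337. For the 'positive' outcome, the likelihood ratio is 0.817/0.057 = 14.333.
Posterior odds = 0.20337 × 14.333 = 2.9150, so P(H|E) = 2.9150/(1+2.9150) = 0.745.

P(H | E) ≈ 0.745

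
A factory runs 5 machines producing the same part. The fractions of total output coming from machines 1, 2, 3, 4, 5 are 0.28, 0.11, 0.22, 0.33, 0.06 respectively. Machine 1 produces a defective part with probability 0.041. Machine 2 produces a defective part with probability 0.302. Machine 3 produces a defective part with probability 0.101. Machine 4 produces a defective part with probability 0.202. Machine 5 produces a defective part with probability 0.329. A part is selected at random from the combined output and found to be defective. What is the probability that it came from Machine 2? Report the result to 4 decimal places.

Tabulate prior·likelihood by source: [1] prior 0.28, lik 0.041, product 0.01148; [2] prior 0.11, lik 0.302, product 0.03322; [3] prior 0.22, lik 0.101, product 0.02222; [4] prior 0.33, lik 0.202, product 0.06666; [5] prior 0.06, lik 0.329, product 0.01974.
Normalizing constant = 0.15332; the posterior for Machine 2 is its product over the sum, 0.03322/0.15332 = 0.2167.

Posterior probability ≈ 0.2167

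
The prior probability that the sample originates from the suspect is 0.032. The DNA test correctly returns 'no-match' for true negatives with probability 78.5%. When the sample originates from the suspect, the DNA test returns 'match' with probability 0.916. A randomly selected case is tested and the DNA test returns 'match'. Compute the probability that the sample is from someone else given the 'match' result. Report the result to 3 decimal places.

P(¬H | E) ≈ 0.877

Write H for 'the sample originates from the suspect'. Prior odds H:¬H = 0.032/0.968 = 0.033058. For the 'match' outcome, the likelihood ratio is 0.916/0.215 = 4.2605.
Posterior odds = 0.033058 × 4.2605 = 0.14084, so P(H|E) = 0.14084/(1+0.14084) = 0.123. Then P(¬H|E) = 1 − 0.123 = 0.877.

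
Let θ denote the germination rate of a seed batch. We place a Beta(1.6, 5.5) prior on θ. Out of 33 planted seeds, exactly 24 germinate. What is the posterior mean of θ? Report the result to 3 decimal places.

Posterior mean ≈ 0.638

Observing 24 successes and 9 failures updates Beta(1.6, 5.5) by adding the success and failure counts to the two shape parameters: α = 1.6+24 = 25.6, β = 5.5+9 = 14.5.
Posterior mean = α/(α+β) = 25.6/40.1 = 0.638.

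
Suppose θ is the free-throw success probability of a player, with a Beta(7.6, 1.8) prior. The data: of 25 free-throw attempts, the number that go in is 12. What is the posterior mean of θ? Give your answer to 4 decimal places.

Observing 12 successes and 13 failures updates Beta(7.6, 1.8) by adding the success and failure counts to the two shape parameters: α = 7.6+12 = 19.6, β = 1.8+13 = 14.8.
Posterior mean = α/(α+β) = 19.6/34.4 = 0.5698.

Posterior mean ≈ 0.5698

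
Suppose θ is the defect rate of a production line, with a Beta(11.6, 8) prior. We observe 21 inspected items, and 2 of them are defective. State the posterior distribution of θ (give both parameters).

Observing 2 successes and 19 failures updates Beta(11.6, 8) by adding the success and failure counts to the two shape parameters: α = 11.6+2 = 13.6, β = 8+19 = 27.

Posterior: Beta(13.6, 27)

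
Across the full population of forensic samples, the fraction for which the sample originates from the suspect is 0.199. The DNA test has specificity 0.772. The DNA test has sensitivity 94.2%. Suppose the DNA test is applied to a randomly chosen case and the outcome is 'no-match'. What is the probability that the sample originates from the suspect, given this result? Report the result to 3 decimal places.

P(H | E) ≈ 0.018

Let H be the event that the sample originates from the suspect. P(H) = 0.199, so P(¬H) = 0.801. With E the 'no-match' result, P(E|H) = 0.058 and P(E|¬H) = 0.772.
P(E) = 0.058·0.199 + 0.772·0.801 = 0.011542 + 0.61837 = 0.62991.
By Bayes' theorem, P(H|E) = 0.011542 / 0.62991 = 0.018.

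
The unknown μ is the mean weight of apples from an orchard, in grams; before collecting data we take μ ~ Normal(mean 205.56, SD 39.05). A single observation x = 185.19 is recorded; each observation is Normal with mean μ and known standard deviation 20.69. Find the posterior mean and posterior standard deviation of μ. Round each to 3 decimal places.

Posterior mean ≈ 189.655; posterior SD ≈ 18.282

With known σ, the Normal prior is conjugate. Weight on the data is w = (n/σ²)/(n/σ² + 1/τ₀²) = 0.00233603/(0.00233603+0.00065578) = 0.78081.
Posterior mean = w·x̄ + (1−w)·μ₀ = 0.78081·185.19 + 0.21919·205.56 = 189.655. Posterior variance = 1/(0.00233603+0.00065578) = 334.246, so SD = 18.282.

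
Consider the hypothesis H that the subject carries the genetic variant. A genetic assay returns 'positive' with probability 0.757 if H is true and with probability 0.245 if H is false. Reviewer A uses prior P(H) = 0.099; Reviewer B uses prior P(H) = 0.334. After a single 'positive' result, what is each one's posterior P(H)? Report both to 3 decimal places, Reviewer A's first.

Reviewer A: 0.253; Reviewer B: 0.608

P('+'|H) = 0.757, P('+'|¬H) = 0.245.
Reviewer A: numerator 0.757·0.099 = 0.074943; evidence = 0.074943+0.245·0.901 = 0.29569; posterior = 0.253.
Reviewer B: numerator 0.757·0.334 = 0.25284; evidence = 0.25284+0.245·0.666 = 0.41601; posterior = 0.608.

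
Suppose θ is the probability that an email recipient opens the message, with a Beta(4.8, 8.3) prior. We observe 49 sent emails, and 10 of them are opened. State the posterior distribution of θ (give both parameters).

Posterior: Beta(14.8, 47.3)

The binomial likelihood is conjugate to the Beta prior: with 10 successes and 39 failures, the posterior is Beta(4.8+10, 8.3+39) = Beta(14.8, 47.3).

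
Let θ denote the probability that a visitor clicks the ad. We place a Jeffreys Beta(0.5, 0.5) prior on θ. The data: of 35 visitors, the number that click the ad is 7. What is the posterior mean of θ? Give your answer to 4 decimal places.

The binomial likelihood is conjugate to the Beta prior: with 7 successes and 28 failures, the posterior is Beta(0.5+7, 0.5+28) = Beta(7.5, 28.5).
Posterior mean = α/(α+β) = 7.5/36 = 0.2083.

Posterior mean ≈ 0.2083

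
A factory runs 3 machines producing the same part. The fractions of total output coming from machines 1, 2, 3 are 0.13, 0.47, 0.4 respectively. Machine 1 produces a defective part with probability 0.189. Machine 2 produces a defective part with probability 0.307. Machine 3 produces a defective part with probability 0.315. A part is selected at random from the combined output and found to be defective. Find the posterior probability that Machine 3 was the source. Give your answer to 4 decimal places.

Posterior probability ≈ 0.4273

Tabulate prior·likelihood by source: [1] prior 0.13, lik 0.189, product 0.02457; [2] prior 0.47, lik 0.307, product 0.1443; [3] prior 0.4, lik 0.315, product 0.1260.
Normalizing constant = 0.29486; the posterior for Machine 3 is its product over the sum, 0.1260/0.29486 = 0.4273.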